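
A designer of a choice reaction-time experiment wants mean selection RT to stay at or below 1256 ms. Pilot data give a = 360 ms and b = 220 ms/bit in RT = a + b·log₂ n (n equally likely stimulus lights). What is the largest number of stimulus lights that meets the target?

Information budget: (1256 − 360)/220 = 4.0727 bits, so n ≤ 2^4.0727 = 16.827 → at most 16.

16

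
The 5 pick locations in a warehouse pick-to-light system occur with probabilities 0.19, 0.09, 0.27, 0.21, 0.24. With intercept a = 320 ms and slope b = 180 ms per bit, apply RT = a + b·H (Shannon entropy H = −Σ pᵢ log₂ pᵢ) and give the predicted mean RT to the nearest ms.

724 ms

Entropy contributions −pᵢ log₂ pᵢ: 0.4552, 0.3127, 0.5100, 0.4728, 0.4941; sum H = 2.2449 bits.
RT = a + bH = 320 + 180·2.2449 = 724.07 ms.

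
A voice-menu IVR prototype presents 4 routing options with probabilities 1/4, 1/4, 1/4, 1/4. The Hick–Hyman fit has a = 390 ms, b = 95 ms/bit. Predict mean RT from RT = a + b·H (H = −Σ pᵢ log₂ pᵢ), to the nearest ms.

580 ms

Each term −pᵢ log₂ pᵢ: 0.25·2 + 0.25·2 + 0.25·2 + 0.25·2; summed, H = 2.000 bits.
Mean RT = a + bH = 390 + 95·2.000 = 580.00 ms.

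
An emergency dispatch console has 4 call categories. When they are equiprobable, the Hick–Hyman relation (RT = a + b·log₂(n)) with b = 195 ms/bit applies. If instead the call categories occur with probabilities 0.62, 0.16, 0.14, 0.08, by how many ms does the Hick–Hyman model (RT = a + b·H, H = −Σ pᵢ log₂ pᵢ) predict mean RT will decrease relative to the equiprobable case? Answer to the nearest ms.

90 ms

The RT saving is b·ΔH. Equiprobable H₀ = log₂(4) = 2.0000 bits; with the given probabilities H = 1.5392 bits.
b·(H₀ − H) = 195 × (2.0000 − 1.5392) = 89.85 ms.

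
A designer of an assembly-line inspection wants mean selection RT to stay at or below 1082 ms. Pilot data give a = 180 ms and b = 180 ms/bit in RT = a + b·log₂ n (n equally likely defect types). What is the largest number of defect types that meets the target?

32

180·log₂ n ≤ 1082 − 180 = 902, giving log₂ n ≤ 5.0111 and n ≤ 32.247. The largest whole number is 32.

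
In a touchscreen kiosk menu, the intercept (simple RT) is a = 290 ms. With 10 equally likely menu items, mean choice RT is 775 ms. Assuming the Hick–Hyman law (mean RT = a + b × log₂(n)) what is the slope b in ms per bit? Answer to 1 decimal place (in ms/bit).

146.0 ms/bit

10 alternatives carry log₂ 10 = 3.3219 bits; the choice cost is 775 − 290 = 485 ms, so b = 485/3.3219 = 146.000 ms/bit.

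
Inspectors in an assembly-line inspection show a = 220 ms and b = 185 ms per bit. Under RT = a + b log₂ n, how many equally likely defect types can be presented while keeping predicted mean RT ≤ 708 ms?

185·log₂ n ≤ 708 − 220 = 488, giving log₂ n ≤ 2.6378 and n ≤ 6.224. The largest whole number is 6.

6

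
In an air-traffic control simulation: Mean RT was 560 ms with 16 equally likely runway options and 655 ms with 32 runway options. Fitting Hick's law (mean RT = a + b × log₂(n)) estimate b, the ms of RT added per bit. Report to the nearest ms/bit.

The slope on a log₂ axis is (655 − 560) / (5 − 4) = 95 ms/bit.

95 ms/bit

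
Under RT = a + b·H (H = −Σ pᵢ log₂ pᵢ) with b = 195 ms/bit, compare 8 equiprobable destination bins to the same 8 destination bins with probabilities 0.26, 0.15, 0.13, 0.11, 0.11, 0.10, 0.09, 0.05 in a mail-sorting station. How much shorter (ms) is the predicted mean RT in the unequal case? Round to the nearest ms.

27 ms

Equiprobable entropy H₀ = log₂ 8 = 3.0000 bits.
Skewed entropy H = −Σ pᵢ log₂ pᵢ = 2.8600 bits.
ΔRT = b·(H₀ − H) = 195 × 0.1400 = 27.30 ms.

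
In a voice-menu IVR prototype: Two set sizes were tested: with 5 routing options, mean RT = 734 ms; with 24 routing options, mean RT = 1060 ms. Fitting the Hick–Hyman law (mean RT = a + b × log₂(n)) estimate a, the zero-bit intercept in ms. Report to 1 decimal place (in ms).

399.5 ms

The slope on a log₂ axis is (1060 − 734) / (4.5850 − 2.3219) = 144.054 ms/bit.
Intercept: a = 734 − 144.054·log₂(5) = 399.516 ms.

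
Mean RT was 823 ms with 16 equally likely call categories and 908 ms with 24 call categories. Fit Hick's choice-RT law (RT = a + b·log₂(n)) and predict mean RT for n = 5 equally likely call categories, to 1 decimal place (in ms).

RT is linear in log₂ n, so two points fix the line:
  b = (908 − 823) / (log₂ 24 − log₂ 16) = 85 / (4.5850 − 4) = 145.308 ms/bit
  a = 823 − 145.308 × 4 = 241.766 ms
Then RT(5) = 241.766 + 145.308 × log₂ 5 = 241.766 + 145.308 × 2.3219 ≈ 579.162 ms.

579.2 ms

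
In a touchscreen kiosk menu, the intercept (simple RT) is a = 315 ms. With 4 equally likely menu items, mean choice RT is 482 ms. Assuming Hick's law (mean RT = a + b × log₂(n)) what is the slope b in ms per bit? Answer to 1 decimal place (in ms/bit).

4 alternatives carry log₂ 4 = 2 bits; the choice cost is 482 − 315 = 167 ms, so b = 167/2 = 83.500 ms/bit.

83.5 ms/bit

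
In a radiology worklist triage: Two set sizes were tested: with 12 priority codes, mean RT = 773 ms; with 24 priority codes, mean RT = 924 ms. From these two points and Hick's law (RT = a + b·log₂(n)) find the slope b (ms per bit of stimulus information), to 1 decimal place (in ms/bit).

151.0 ms/bit

Slope: b = (924 − 773) / (log₂ 24 − log₂ 12) = 151/1.0000 = 151.000 ms/bit.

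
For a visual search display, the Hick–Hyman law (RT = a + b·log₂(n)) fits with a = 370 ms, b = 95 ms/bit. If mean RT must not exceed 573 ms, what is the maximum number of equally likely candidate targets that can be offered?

95·log₂ n ≤ 573 − 370 = 203, giving log₂ n ≤ 2.1368 and n ≤ 4.398. The largest whole number is 4.

4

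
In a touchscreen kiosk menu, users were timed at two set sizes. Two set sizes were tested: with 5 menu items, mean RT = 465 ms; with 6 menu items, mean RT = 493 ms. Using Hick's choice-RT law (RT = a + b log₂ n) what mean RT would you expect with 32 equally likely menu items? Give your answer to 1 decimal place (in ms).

RT is linear in log₂ n, so two points fix the line:
  b = (493 − 465) / (log₂ 6 − log₂ 5) = 28 / (2.5850 − 2.3219) = 106.450 ms/bit
  a = 465 − 106.450 × 2.3219 = 217.831 ms
Then RT(32) = 217.831 + 106.450 × log₂ 32 = 217.831 + 106.450 × 5 ≈ 750.081 ms.

750.1 ms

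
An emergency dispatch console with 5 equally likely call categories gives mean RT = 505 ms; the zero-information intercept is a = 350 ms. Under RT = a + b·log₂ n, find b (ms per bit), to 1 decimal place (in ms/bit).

66.8 ms/bit

b = (505 − 350) / log₂(5) = 155 / 2.3219 = 66.755 ms/bit.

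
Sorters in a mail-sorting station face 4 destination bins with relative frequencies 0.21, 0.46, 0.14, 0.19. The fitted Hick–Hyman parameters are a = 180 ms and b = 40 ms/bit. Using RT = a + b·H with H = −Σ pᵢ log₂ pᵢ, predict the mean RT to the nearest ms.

H = 0.21·log₂(1/0.21) + 0.46·log₂(1/0.46) + 0.14·log₂(1/0.14) + 0.19·log₂(1/0.19) = 1.8405 bits.
RT = 180 + 40 × 1.8405 = 253.62 ms.

254 ms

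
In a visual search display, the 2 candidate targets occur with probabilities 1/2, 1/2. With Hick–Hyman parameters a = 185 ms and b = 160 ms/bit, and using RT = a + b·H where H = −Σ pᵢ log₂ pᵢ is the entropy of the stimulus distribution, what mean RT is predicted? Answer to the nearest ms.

345 ms

Each term −pᵢ log₂ pᵢ: 0.5·1 + 0.5·1; summed, H = 1.000 bits.
Mean RT = a + bH = 185 + 160·1.000 = 345.00 ms.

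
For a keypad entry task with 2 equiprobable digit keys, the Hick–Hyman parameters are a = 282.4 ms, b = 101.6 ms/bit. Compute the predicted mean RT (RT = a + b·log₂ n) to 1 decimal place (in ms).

384.0 ms

log₂(2) = 1 bits, so RT = 282.4 + 101.6 × 1 ≈ 384.000 ms.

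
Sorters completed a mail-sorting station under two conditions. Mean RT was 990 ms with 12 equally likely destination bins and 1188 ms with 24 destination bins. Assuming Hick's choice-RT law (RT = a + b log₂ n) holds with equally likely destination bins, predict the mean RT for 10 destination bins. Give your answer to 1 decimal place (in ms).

937.9 ms

Fit slope and intercept:
  b = (1188 − 990) / (log₂ 24 − log₂ 12) = 198 / (4.5850 − 3.5850) = 198.000 ms/bit
  a = 990 − 198.000 × 3.5850 = 280.177 ms
Then RT(10) = 280.177 + 198.000 × log₂ 10 = 280.177 + 198.000 × 3.3219 ≈ 937.919 ms.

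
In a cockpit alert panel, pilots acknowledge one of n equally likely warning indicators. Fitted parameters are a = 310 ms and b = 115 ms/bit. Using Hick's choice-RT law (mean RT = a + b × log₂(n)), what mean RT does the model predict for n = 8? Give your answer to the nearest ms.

655 ms

log₂(8) = 3 bits, so RT = 310 + 115 × 3 ≈ 655.000 ms.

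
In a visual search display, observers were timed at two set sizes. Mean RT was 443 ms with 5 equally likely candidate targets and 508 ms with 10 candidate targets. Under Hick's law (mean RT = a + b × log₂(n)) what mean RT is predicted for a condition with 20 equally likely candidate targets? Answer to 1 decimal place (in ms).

Solve the two-equation system in a and b:
  b = (508 − 443) / (log₂ 10 − log₂ 5) = 65 / (3.3219 − 2.3219) = 65.000 ms/bit
  a = 443 − 65.000 × 2.3219 = 292.075 ms
Then RT(20) = 292.075 + 65.000 × log₂ 20 = 292.075 + 65.000 × 4.3219 ≈ 573.000 ms.

573.0 ms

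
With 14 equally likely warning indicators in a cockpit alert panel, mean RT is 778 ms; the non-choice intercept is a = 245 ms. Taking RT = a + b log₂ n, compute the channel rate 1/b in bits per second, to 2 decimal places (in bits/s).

7.14 bits/s

Choice component = 778 − 245 = 533 ms over log₂(14) = 3.8074 bits.
b = 533 / 3.8074 = 139.992 ms/bit, so 1/b = 7.143 bits/s.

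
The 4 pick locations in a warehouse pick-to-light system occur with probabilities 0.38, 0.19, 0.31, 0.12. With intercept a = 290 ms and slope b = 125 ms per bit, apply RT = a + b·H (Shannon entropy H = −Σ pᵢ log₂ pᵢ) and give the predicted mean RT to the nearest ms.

H = 0.38·log₂(1/0.38) + 0.19·log₂(1/0.19) + 0.31·log₂(1/0.31) + 0.12·log₂(1/0.12) = 1.8765 bits.
RT = 290 + 125 × 1.8765 = 524.57 ms.

525 ms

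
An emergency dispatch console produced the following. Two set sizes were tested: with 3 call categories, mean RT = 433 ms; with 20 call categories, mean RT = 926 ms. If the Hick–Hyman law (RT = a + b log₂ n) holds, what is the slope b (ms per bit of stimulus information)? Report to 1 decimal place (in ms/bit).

180.1 ms/bit

Slope: b = (926 − 433) / (log₂ 20 − log₂ 3) = 493/2.7370 = 180.126 ms/bit.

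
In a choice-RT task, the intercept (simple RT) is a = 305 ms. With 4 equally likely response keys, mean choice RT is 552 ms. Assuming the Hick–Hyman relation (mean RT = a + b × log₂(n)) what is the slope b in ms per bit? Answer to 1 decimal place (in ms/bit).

123.5 ms/bit

log₂(4) = 2 bits.
b = (RT − a)/log₂ n = (552 − 305) / 2 = 123.500 ms/bit.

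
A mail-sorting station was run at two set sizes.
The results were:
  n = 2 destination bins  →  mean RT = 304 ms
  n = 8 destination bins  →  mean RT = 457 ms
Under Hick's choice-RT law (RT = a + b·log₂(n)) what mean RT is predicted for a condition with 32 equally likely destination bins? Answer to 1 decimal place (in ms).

610.0 ms

Fit slope and intercept:
  b = (457 − 304) / (log₂ 8 − log₂ 2) = 153 / (3 − 1) = 76.500 ms/bit
  a = 304 − 76.500 × 1 = 227.500 ms
Then RT(32) = 227.500 + 76.500 × log₂ 32 = 227.500 + 76.500 × 5 ≈ 610.000 ms.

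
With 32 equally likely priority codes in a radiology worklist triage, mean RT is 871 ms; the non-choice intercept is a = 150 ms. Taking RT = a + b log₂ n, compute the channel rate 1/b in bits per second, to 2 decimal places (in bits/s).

6.93 bits/s

b = (871 − 150)/log₂ 32 = 721/5 = 144.200 ms per bit = 0.14420 s/bit; the reciprocal is 6.935 bits/s.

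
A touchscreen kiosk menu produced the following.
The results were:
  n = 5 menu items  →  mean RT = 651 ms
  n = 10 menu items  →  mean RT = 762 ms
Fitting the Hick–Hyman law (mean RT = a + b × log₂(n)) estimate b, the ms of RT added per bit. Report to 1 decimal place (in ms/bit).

The slope on a log₂ axis is (762 − 651) / (3.3219 − 2.3219) = 111.000 ms/bit.

111.0 ms/bit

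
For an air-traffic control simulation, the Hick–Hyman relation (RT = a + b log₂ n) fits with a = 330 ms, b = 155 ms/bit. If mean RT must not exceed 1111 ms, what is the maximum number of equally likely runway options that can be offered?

32

Information budget: (1111 − 330)/155 = 5.0387 bits, so n ≤ 2^5.0387 = 32.870 → at most 32.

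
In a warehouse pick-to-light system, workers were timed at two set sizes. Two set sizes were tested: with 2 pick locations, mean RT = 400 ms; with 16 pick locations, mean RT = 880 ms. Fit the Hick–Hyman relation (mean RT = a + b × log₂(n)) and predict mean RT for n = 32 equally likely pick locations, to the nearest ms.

1040 ms

RT is linear in log₂ n, so two points fix the line:
  b = (880 − 400) / (log₂ 16 − log₂ 2) = 480 / (4 − 1) = 160 ms/bit
  a = 400 − 160 × 1 = 240 ms
Then RT(32) = 240 + 160 × log₂ 32 = 240 + 160 × 5 ≈ 1040.000 ms.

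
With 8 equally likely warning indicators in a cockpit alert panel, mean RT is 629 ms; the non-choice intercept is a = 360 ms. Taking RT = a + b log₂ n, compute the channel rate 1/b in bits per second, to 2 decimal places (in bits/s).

b = (629 − 360)/log₂ 8 = 269/3 = 89.667 ms per bit = 0.08967 s/bit; the reciprocal is 11.152 bits/s.

11.15 bits/s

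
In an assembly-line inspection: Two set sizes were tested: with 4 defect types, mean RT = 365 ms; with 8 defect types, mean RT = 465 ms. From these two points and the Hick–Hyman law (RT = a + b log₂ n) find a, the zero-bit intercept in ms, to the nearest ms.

Slope: b = (465 − 365) / (log₂ 8 − log₂ 4) = 100/1.0000 = 100 ms/bit.
Intercept: a = 365 − 100·log₂(4) = 165.000 ms.

165 ms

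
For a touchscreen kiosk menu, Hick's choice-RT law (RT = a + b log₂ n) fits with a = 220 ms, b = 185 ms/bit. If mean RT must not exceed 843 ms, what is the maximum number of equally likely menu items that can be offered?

185·log₂ n ≤ 843 − 220 = 623, giving log₂ n ≤ 3.3676 and n ≤ 10.321. The largest whole number is 10.

10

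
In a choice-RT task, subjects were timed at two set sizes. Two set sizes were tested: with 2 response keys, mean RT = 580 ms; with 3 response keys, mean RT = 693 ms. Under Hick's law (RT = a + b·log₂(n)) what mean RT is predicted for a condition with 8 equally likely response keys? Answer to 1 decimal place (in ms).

966.3 ms

Solve the two-equation system in a and b:
  b = (693 − 580) / (log₂ 3 − log₂ 2) = 113 / (1.5850 − 1) = 193.175 ms/bit
  a = 580 − 193.175 × 1 = 386.825 ms
Then RT(8) = 386.825 + 193.175 × log₂ 8 = 386.825 + 193.175 × 3 ≈ 966.350 ms.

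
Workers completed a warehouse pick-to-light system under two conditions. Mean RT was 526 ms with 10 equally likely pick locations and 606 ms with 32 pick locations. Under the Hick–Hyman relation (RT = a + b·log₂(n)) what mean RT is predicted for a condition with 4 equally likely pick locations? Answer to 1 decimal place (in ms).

RT is linear in log₂ n, so two points fix the line:
  b = (606 − 526) / (log₂ 32 − log₂ 10) = 80 / (5 − 3.3219) = 47.674 ms/bit
  a = 526 − 47.674 × 3.3219 = 367.631 ms
Then RT(4) = 367.631 + 47.674 × log₂ 4 = 367.631 + 47.674 × 2 ≈ 462.979 ms.

463.0 ms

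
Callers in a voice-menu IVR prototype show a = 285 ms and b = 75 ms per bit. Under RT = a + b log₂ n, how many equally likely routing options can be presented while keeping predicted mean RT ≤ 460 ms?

Set 285 + 75·log₂ n ≤ 460 → log₂ n ≤ (460 − 285)/75 = 2.3333.
So n ≤ 2^2.3333 = 5.040; the largest integer n is 5.

5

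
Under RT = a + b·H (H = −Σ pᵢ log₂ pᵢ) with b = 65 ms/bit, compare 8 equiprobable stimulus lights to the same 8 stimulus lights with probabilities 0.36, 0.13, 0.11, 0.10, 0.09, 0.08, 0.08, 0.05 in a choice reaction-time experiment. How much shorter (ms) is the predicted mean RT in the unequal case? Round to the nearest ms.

The RT saving is b·ΔH. Equiprobable H₀ = log₂(8) = 3.0000 bits; with the given probabilities H = 2.7075 bits.
b·(H₀ − H) = 65 × (3.0000 − 2.7075) = 19.01 ms.

19 ms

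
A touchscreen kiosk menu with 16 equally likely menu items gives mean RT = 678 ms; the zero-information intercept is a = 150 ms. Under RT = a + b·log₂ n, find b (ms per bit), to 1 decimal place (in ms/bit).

log₂(16) = 4 bits.
b = (RT − a)/log₂ n = (678 − 150) / 4 = 132.000 ms/bit.

132.0 ms/bit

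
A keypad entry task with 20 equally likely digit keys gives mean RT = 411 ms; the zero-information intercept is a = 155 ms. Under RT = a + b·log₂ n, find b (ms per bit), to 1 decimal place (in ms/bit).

59.2 ms/bit

log₂(20) = 4.3219 bits.
b = (RT − a)/log₂ n = (411 − 155) / 4.3219 = 59.233 ms/bit.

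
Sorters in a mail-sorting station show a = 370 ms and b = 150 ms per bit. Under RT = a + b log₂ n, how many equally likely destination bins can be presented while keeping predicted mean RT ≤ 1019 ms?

20

Information budget: (1019 − 370)/150 = 4.3267 bits, so n ≤ 2^4.3267 = 20.066 → at most 20.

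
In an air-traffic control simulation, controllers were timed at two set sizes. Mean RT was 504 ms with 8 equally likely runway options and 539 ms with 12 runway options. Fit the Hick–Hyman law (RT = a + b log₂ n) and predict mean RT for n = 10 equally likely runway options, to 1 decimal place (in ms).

RT is linear in log₂ n, so two points fix the line:
  b = (539 − 504) / (log₂ 12 − log₂ 8) = 35 / (3.5850 − 3) = 59.833 ms/bit
  a = 504 − 59.833 × 3 = 324.501 ms
Then RT(10) = 324.501 + 59.833 × log₂ 10 = 324.501 + 59.833 × 3.3219 ≈ 523.262 ms.

523.3 ms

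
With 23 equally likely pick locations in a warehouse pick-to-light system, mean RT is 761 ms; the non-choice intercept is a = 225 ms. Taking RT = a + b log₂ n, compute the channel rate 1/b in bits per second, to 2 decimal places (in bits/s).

b = (761 − 225)/log₂ 23 = 536/4.5236 = 118.491 ms per bit = 0.11849 s/bit; the reciprocal is 8.439 bits/s.

8.44 bits/s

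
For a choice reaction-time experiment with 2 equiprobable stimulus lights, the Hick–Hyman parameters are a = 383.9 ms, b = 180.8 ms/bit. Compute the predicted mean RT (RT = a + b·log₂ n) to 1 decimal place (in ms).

log₂(2) = 1 bits, so RT = 383.9 + 180.8 × 1 ≈ 564.700 ms.

564.7 ms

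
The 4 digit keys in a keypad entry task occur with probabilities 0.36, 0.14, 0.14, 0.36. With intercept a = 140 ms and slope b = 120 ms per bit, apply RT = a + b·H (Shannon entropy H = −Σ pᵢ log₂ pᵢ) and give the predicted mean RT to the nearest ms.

H = 0.36·log₂(1/0.36) + 0.14·log₂(1/0.14) + 0.14·log₂(1/0.14) + 0.36·log₂(1/0.36) = 1.8555 bits.
RT = 140 + 120 × 1.8555 = 362.65 ms.

363 ms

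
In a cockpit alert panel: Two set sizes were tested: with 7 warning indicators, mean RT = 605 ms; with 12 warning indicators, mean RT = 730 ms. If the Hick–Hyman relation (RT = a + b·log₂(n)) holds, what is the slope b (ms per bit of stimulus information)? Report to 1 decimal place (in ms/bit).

The slope on a log₂ axis is (730 − 605) / (3.5850 − 2.8074) = 160.749 ms/bit.

160.7 ms/bit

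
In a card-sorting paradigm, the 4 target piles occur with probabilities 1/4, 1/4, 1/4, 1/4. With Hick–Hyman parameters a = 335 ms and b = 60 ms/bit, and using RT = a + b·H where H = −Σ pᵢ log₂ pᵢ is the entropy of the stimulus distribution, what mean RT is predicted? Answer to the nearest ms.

455 ms

Each term −pᵢ log₂ pᵢ: 0.25·2 + 0.25·2 + 0.25·2 + 0.25·2; summed, H = 2.000 bits.
Mean RT = a + bH = 335 + 60·2.000 = 455.00 ms.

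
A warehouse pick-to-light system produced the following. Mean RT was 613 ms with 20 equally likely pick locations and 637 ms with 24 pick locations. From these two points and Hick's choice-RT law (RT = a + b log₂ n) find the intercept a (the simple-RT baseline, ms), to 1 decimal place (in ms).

The slope on a log₂ axis is (637 − 613) / (4.5850 − 4.3219) = 91.243 ms/bit.
Intercept: a = 613 − 91.243·log₂(20) = 218.655 ms.

218.7 ms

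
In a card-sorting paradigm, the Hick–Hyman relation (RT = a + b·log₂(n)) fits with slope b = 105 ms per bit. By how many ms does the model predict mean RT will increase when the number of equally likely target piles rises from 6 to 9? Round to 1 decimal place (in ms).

61.4 ms

The intercept a cancels: ΔRT = b·(log₂ n₂ − log₂ n₁) = b·log₂(n₂/n₁).
log₂(9) − log₂(6) = 3.1699 − 2.5850 = 0.5850.
ΔRT = 105 × 0.5850 = 61.421 ms.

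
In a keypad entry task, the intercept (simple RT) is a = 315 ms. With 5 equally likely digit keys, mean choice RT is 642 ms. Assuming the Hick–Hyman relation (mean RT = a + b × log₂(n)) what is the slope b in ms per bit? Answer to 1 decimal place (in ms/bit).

140.8 ms/bit

b = (642 − 315) / log₂(5) = 327 / 2.3219 = 140.831 ms/bit.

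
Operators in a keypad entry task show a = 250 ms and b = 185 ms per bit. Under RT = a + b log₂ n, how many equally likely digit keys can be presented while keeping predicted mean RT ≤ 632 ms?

4

Set 250 + 185·log₂ n ≤ 632 → log₂ n ≤ (632 − 250)/185 = 2.0649.
So n ≤ 2^2.0649 = 4.184; the largest integer n is 4.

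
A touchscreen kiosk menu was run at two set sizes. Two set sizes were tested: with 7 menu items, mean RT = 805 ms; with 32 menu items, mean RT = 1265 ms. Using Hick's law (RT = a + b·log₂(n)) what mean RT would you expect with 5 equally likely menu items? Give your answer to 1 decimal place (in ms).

With log₂ n on the abscissa the relation is linear; from the two conditions:
  b = (1265 − 805) / (log₂ 32 − log₂ 7) = 460 / (5 − 2.8074) = 209.792 ms/bit
  a = 805 − 209.792 × 2.8074 = 216.039 ms
Then RT(5) = 216.039 + 209.792 × log₂ 5 = 216.039 + 209.792 × 2.3219 ≈ 703.161 ms.

703.2 ms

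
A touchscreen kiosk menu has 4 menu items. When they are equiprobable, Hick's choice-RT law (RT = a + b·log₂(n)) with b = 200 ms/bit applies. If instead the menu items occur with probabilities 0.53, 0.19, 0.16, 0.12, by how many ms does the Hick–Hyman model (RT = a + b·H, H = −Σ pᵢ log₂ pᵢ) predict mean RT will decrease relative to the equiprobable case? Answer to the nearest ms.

The RT saving is b·ΔH. Equiprobable H₀ = log₂(4) = 2.0000 bits; with the given probabilities H = 1.7308 bits.
b·(H₀ − H) = 200 × (2.0000 − 1.7308) = 53.85 ms.

54 ms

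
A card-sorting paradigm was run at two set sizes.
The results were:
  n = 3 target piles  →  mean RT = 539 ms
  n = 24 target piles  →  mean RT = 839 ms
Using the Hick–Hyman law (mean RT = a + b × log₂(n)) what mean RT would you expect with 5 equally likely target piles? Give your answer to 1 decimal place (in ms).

612.7 ms

RT is linear in log₂ n, so two points fix the line:
  b = (839 − 539) / (log₂ 24 − log₂ 3) = 300 / (4.5850 − 1.5850) = 100.000 ms/bit
  a = 539 − 100.000 × 1.5850 = 380.504 ms
Then RT(5) = 380.504 + 100.000 × log₂ 5 = 380.504 + 100.000 × 2.3219 ≈ 612.697 ms.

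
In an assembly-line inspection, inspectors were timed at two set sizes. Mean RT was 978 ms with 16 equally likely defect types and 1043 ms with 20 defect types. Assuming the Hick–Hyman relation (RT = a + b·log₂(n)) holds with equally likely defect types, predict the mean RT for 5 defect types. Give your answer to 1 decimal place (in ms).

With log₂ n on the abscissa the relation is linear; from the two conditions:
  b = (1043 − 978) / (log₂ 20 − log₂ 16) = 65 / (4.3219 − 4) = 201.908 ms/bit
  a = 978 − 201.908 × 4 = 170.366 ms
Then RT(5) = 170.366 + 201.908 × log₂ 5 = 170.366 + 201.908 × 2.3219 ≈ 639.183 ms.

639.2 ms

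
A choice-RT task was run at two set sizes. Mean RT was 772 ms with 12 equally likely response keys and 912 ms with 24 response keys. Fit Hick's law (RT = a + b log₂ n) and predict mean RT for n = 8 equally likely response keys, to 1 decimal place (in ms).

Fit slope and intercept:
  b = (912 − 772) / (log₂ 24 − log₂ 12) = 140 / (4.5850 − 3.5850) = 140.000 ms/bit
  a = 772 − 140.000 × 3.5850 = 270.105 ms
Then RT(8) = 270.105 + 140.000 × log₂ 8 = 270.105 + 140.000 × 3 ≈ 690.105 ms.

690.1 ms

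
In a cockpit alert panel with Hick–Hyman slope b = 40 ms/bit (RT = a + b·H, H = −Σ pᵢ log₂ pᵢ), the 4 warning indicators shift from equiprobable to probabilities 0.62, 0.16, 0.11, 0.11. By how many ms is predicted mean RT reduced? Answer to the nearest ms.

The RT saving is b·ΔH. Equiprobable H₀ = log₂(4) = 2.0000 bits; with the given probabilities H = 1.5512 bits.
b·(H₀ − H) = 40 × (2.0000 − 1.5512) = 17.95 ms.

18 ms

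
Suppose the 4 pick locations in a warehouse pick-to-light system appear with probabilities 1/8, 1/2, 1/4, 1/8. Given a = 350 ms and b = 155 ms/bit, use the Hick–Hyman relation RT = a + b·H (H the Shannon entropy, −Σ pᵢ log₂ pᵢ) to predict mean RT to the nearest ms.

Each term −pᵢ log₂ pᵢ: 0.125·3 + 0.5·1 + 0.25·2 + 0.125·3; summed, H = 1.750 bits.
Mean RT = a + bH = 350 + 155·1.750 = 621.25 ms.

621 ms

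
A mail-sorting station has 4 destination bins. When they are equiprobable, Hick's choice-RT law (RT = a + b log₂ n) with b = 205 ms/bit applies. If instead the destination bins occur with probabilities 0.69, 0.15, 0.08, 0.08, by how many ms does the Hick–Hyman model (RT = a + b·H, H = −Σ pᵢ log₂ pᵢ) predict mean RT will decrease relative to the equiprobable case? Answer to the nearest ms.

131 ms

Equiprobable entropy H₀ = log₂ 4 = 2.0000 bits.
Skewed entropy H = −Σ pᵢ log₂ pᵢ = 1.3629 bits.
ΔRT = b·(H₀ − H) = 205 × 0.6371 = 130.60 ms.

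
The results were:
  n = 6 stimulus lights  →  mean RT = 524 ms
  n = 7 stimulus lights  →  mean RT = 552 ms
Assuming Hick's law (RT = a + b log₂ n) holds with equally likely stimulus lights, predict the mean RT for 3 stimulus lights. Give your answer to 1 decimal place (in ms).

398.1 ms

RT is linear in log₂ n, so two points fix the line:
  b = (552 − 524) / (log₂ 7 − log₂ 6) = 28 / (2.8074 − 2.5850) = 125.904 ms/bit
  a = 524 − 125.904 × 2.5850 = 198.544 ms
Then RT(3) = 198.544 + 125.904 × log₂ 3 = 198.544 + 125.904 × 1.5850 ≈ 398.096 ms.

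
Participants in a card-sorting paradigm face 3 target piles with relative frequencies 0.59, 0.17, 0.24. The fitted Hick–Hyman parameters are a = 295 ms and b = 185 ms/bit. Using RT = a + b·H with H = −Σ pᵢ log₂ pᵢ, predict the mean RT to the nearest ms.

Entropy contributions −pᵢ log₂ pᵢ: 0.4491, 0.4346, 0.4941; sum H = 1.3778 bits.
RT = a + bH = 295 + 185·1.3778 = 549.90 ms.

550 ms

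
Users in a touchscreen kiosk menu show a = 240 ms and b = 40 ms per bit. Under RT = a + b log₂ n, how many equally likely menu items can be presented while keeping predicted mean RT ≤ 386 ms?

12

40·log₂ n ≤ 386 − 240 = 146, giving log₂ n ≤ 3.6500 and n ≤ 12.553. The largest whole number is 12.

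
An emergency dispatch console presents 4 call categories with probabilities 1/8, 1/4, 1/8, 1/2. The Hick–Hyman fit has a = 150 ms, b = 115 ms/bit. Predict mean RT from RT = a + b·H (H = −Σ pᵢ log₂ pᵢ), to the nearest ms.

Each term −pᵢ log₂ pᵢ: 0.125·3 + 0.25·2 + 0.125·3 + 0.5·1; summed, H = 1.750 bits.
Mean RT = a + bH = 150 + 115·1.750 = 351.25 ms.

351 ms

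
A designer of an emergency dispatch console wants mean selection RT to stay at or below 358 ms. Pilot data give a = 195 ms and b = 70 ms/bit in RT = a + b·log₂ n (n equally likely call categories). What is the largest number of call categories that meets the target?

5

70·log₂ n ≤ 358 − 195 = 163, giving log₂ n ≤ 2.3286 and n ≤ 5.023. The largest whole number is 5.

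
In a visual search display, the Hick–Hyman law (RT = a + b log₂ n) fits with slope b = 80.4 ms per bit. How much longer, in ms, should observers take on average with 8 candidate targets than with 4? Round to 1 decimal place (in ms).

80.4 ms

Only the slope matters, since a is common to both: ΔRT = b·log₂(n₂/n₁).
log₂(8) − log₂(4) = log₂(8/4) = log₂(2) = 1.
ΔRT = 80.4 × 1.0000 = 80.400 ms.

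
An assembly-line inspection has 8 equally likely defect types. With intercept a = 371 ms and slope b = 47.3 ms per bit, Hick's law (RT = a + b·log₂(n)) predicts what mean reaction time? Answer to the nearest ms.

513 ms

log₂(8) = 3 bits, so RT = 371 + 47.3 × 3 ≈ 512.900 ms.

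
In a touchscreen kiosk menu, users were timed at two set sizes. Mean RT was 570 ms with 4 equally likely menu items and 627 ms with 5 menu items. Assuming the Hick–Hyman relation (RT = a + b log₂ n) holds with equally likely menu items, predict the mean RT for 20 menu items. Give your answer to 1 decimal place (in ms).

981.1 ms

Solve the two-equation system in a and b:
  b = (627 − 570) / (log₂ 5 − log₂ 4) = 57 / (2.3219 − 2) = 177.058 ms/bit
  a = 570 − 177.058 × 2 = 215.884 ms
Then RT(20) = 215.884 + 177.058 × log₂ 20 = 215.884 + 177.058 × 4.3219 ≈ 981.116 ms.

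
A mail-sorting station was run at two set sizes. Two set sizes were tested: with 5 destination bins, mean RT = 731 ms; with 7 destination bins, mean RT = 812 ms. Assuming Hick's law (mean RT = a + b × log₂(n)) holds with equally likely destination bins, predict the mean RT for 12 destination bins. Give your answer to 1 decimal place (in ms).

Fit slope and intercept:
  b = (812 − 731) / (log₂ 7 − log₂ 5) = 81 / (2.8074 − 2.3219) = 166.863 ms/bit
  a = 731 − 166.863 × 2.3219 = 343.555 ms
Then RT(12) = 343.555 + 166.863 × log₂ 12 = 343.555 + 166.863 × 3.5850 ≈ 941.754 ms.

941.8 ms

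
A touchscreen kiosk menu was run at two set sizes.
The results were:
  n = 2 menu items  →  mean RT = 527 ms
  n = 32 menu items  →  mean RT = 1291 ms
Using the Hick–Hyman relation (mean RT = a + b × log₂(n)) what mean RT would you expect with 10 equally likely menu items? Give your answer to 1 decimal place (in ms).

Fit slope and intercept:
  b = (1291 − 527) / (log₂ 32 − log₂ 2) = 764 / (5 − 1) = 191.000 ms/bit
  a = 527 − 191.000 × 1 = 336.000 ms
Then RT(10) = 336.000 + 191.000 × log₂ 10 = 336.000 + 191.000 × 3.3219 ≈ 970.488 ms.

970.5 ms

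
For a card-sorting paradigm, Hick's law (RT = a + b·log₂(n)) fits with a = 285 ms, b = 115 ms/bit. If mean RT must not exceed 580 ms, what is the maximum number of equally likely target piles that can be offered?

Set 285 + 115·log₂ n ≤ 580 → log₂ n ≤ (580 − 285)/115 = 2.5652.
So n ≤ 2^2.5652 = 5.918; the largest integer n is 5.

5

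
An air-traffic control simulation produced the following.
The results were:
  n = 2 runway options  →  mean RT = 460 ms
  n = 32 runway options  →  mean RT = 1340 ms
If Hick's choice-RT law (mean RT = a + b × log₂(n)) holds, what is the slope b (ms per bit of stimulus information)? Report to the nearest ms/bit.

220 ms/bit

b = (RT₂ − RT₁)/(log₂ n₂ − log₂ n₁) = (1340 − 460)/(5 − 1) = 220 ms/bit.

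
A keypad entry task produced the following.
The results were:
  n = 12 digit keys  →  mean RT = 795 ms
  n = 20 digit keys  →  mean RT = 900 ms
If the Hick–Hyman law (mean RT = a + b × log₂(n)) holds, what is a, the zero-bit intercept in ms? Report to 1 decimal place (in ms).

284.2 ms

Slope: b = (900 − 795) / (log₂ 20 − log₂ 12) = 105/0.7370 = 142.476 ms/bit.
a = RT₁ − b·log₂ n₁ = 795 − 142.476 × 3.5850 = 284.228 ms.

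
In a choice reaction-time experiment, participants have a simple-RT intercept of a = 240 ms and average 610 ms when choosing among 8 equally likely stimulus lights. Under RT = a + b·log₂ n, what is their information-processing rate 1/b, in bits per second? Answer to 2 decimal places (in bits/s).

Choice component = 610 − 240 = 370 ms over log₂(8) = 3 bits.
b = 370 / 3 = 123.333 ms/bit, so 1/b = 8.108 bits/s.

8.11 bits/s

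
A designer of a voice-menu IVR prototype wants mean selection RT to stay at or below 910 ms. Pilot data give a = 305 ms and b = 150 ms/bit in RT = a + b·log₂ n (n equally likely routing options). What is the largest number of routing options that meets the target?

150·log₂ n ≤ 910 − 305 = 605, giving log₂ n ≤ 4.0333 and n ≤ 16.374. The largest whole number is 16.

16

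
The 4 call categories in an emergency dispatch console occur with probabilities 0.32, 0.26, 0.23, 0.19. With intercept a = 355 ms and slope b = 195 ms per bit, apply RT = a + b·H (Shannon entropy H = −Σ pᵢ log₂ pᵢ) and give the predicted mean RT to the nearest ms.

740 ms

H = 0.32·log₂(1/0.32) + 0.26·log₂(1/0.26) + 0.23·log₂(1/0.23) + 0.19·log₂(1/0.19) = 1.9742 bits.
RT = 355 + 195 × 1.9742 = 739.97 ms.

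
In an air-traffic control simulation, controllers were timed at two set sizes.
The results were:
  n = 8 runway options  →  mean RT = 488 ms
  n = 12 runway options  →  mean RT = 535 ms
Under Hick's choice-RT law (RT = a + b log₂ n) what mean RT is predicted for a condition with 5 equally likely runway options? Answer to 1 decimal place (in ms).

433.5 ms

With log₂ n on the abscissa the relation is linear; from the two conditions:
  b = (535 − 488) / (log₂ 12 − log₂ 8) = 47 / (3.5850 − 3) = 80.347 ms/bit
  a = 488 − 80.347 × 3 = 246.959 ms
Then RT(5) = 246.959 + 80.347 × log₂ 5 = 246.959 + 80.347 × 2.3219 ≈ 433.519 ms.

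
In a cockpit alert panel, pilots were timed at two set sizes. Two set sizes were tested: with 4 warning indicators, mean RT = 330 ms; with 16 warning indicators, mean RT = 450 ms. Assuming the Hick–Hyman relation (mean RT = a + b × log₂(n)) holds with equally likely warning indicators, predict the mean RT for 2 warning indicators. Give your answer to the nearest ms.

RT is linear in log₂ n, so two points fix the line:
  b = (450 − 330) / (log₂ 16 − log₂ 4) = 120 / (4 − 2) = 60 ms/bit
  a = 330 − 60 × 2 = 210 ms
Then RT(2) = 210 + 60 × log₂ 2 = 210 + 60 × 1 ≈ 270.000 ms.

270 ms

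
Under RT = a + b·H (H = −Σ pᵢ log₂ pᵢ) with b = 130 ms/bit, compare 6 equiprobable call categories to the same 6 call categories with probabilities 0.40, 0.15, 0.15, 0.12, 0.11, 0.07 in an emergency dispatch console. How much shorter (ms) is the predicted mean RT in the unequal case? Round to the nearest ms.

32 ms

The RT saving is b·ΔH. Equiprobable H₀ = log₂(6) = 2.5850 bits; with the given probabilities H = 2.3358 bits.
b·(H₀ − H) = 130 × (2.5850 − 2.3358) = 32.40 ms.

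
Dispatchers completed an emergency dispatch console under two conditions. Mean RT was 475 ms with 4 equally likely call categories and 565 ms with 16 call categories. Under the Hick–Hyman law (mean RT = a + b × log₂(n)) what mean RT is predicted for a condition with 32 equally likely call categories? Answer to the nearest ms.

RT is linear in log₂ n, so two points fix the line:
  b = (565 − 475) / (log₂ 16 − log₂ 4) = 90 / (4 − 2) = 45 ms/bit
  a = 475 − 45 × 2 = 385 ms
Then RT(32) = 385 + 45 × log₂ 32 = 385 + 45 × 5 ≈ 610.000 ms.

610 ms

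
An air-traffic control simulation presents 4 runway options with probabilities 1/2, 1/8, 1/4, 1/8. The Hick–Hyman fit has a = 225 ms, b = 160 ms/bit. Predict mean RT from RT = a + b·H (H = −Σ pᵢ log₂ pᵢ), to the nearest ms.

505 ms

H = −Σ pᵢ log₂ pᵢ = 0.5·1 + 0.125·3 + 0.25·2 + 0.125·3 = 1.750 bits.
RT = 225 + 160 × 1.750 = 505.00 ms.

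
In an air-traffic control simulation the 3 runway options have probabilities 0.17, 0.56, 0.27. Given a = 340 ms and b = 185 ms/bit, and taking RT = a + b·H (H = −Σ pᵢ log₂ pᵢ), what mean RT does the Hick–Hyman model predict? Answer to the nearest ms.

601 ms

Entropy contributions −pᵢ log₂ pᵢ: 0.4346, 0.4684, 0.5100; sum H = 1.4130 bits.
RT = a + bH = 340 + 185·1.4130 = 601.41 ms.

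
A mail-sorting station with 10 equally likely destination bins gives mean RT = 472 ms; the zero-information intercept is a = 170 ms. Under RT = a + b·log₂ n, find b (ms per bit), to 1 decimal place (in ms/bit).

10 alternatives carry log₂ 10 = 3.3219 bits; the choice cost is 472 − 170 = 302 ms, so b = 302/3.3219 = 90.911 ms/bit.

90.9 ms/bit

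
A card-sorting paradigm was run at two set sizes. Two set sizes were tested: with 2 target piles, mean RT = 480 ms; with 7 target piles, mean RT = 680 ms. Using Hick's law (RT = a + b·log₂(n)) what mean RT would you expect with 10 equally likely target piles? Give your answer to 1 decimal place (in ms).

Fit slope and intercept:
  b = (680 − 480) / (log₂ 7 − log₂ 2) = 200 / (2.8074 − 1) = 110.659 ms/bit
  a = 480 − 110.659 × 1 = 369.341 ms
Then RT(10) = 369.341 + 110.659 × log₂ 10 = 369.341 + 110.659 × 3.3219 ≈ 736.942 ms.

736.9 ms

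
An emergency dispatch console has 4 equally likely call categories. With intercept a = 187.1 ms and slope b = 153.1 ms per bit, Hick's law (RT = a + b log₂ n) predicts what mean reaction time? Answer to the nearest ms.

log₂(4) = 2 bits, so RT = 187.1 + 153.1 × 2 ≈ 493.300 ms.

493 ms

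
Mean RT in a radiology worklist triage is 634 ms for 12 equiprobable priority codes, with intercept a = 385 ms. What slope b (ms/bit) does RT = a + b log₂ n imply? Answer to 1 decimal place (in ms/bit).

log₂(12) = 3.5850 bits.
b = (RT − a)/log₂ n = (634 − 385) / 3.5850 = 69.457 ms/bit.

69.5 ms/bit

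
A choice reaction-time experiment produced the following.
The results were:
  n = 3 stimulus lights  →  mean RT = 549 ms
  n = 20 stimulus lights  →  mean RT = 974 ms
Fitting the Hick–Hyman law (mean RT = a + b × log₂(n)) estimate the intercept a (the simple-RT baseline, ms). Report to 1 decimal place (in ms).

302.9 ms

The slope on a log₂ axis is (974 − 549) / (4.3219 − 1.5850) = 155.281 ms/bit.
a = RT₁ − b·log₂ n₁ = 549 − 155.281 × 1.5850 = 302.885 ms.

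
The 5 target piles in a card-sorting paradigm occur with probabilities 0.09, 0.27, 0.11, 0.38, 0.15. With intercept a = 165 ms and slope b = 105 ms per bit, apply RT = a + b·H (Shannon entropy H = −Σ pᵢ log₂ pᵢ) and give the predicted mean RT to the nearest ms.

H = 0.09·log₂(1/0.09) + 0.27·log₂(1/0.27) + 0.11·log₂(1/0.11) + 0.38·log₂(1/0.38) + 0.15·log₂(1/0.15) = 2.1140 bits.
RT = 165 + 105 × 2.1140 = 386.97 ms.

387 ms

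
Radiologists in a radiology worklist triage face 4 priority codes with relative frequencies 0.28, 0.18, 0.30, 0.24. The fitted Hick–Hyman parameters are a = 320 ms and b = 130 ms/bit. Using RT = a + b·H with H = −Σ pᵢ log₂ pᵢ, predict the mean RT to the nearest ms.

577 ms

H = 0.28·log₂(1/0.28) + 0.18·log₂(1/0.18) + 0.30·log₂(1/0.30) + 0.24·log₂(1/0.24) = 1.9748 bits.
RT = 320 + 130 × 1.9748 = 576.72 ms.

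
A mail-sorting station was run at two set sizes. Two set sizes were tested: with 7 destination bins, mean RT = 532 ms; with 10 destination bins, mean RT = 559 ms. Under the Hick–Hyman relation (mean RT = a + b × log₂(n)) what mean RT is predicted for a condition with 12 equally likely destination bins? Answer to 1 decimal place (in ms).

572.8 ms

Solve the two-equation system in a and b:
  b = (559 − 532) / (log₂ 10 − log₂ 7) = 27 / (3.3219 − 2.8074) = 52.471 ms/bit
  a = 532 − 52.471 × 2.8074 = 384.696 ms
Then RT(12) = 384.696 + 52.471 × log₂ 12 = 384.696 + 52.471 × 3.5850 ≈ 572.802 ms.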